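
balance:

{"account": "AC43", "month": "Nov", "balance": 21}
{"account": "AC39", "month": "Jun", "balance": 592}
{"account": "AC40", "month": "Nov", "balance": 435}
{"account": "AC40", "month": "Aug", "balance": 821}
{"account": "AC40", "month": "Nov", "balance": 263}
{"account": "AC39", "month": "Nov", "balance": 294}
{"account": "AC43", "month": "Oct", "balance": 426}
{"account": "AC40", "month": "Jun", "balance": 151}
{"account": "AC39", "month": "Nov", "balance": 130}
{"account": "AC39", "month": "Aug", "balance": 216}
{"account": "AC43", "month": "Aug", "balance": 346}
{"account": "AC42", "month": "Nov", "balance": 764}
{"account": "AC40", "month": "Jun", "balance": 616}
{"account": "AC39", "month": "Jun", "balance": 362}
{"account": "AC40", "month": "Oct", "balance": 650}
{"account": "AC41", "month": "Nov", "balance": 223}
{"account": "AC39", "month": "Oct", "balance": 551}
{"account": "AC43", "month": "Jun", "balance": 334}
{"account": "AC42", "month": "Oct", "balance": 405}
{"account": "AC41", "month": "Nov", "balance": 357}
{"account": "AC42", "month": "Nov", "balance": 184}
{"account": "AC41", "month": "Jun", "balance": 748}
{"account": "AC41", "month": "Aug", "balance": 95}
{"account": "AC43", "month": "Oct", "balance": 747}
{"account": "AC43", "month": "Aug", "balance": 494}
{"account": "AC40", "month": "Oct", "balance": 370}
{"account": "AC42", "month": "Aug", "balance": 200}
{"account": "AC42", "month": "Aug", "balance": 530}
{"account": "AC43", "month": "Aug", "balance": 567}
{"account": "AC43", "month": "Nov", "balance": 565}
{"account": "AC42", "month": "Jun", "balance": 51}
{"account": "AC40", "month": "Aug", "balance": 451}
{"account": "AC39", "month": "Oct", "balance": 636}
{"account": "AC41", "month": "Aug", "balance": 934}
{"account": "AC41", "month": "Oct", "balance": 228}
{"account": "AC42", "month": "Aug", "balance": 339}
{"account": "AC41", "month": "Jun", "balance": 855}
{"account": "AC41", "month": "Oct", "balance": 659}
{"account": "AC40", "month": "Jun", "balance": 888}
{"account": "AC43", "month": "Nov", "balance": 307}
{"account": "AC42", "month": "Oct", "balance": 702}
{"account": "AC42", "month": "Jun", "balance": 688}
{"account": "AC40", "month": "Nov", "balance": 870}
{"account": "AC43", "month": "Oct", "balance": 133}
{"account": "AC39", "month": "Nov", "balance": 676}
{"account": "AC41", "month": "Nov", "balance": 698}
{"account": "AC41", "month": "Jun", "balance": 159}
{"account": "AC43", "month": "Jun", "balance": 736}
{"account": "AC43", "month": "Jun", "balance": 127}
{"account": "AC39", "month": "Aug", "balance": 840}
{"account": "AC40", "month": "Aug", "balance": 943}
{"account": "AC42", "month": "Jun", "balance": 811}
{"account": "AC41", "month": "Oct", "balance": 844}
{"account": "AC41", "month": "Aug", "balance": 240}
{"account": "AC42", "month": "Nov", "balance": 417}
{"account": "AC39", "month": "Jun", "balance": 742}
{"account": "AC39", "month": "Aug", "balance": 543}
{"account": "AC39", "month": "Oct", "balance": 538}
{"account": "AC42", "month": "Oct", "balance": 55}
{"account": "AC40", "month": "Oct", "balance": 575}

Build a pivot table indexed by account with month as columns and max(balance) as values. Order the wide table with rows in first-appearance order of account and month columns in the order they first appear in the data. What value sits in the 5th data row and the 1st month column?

With rows in first-appearance order of account, row 5 is account=AC41. month columns in first-appearance order: Nov, Jun, Aug, Oct; column 1 is Nov.
Long rows with account=AC41, month=Nov: max(223, 357, 698) = 698.

698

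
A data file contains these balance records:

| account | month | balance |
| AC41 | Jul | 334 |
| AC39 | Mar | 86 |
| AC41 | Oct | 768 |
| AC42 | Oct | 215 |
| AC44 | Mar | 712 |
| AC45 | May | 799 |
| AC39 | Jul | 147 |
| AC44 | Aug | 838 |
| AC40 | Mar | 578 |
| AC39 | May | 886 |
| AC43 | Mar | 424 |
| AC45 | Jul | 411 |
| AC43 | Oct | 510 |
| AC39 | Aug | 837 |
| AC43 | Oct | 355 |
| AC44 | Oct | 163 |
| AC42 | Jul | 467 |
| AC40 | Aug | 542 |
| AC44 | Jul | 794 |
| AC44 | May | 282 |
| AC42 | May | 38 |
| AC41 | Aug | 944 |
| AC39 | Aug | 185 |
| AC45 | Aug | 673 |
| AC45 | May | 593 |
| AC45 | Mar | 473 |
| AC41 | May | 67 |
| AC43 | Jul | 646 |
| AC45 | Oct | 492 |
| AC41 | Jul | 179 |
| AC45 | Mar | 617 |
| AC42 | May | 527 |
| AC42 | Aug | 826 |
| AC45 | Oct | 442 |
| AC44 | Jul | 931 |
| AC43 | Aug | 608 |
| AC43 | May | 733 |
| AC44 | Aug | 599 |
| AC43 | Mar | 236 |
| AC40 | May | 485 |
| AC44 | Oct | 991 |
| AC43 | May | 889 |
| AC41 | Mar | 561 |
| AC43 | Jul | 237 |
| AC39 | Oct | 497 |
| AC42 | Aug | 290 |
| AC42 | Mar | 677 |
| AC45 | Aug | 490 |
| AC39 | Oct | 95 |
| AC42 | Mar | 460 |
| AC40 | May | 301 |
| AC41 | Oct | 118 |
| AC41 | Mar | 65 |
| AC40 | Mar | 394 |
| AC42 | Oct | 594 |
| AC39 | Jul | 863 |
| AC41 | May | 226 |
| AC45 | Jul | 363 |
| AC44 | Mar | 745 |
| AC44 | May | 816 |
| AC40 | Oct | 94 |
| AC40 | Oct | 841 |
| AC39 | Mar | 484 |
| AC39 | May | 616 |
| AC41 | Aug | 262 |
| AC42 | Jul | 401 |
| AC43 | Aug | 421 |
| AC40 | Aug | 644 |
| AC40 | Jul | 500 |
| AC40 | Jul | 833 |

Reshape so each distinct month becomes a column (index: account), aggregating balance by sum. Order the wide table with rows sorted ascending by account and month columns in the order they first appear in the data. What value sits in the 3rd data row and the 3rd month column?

With rows sorted ascending by account, row 3 is account=AC41. month columns in first-appearance order: Jul, Mar, Oct, May, Aug; column 3 is Oct.
Long rows with account=AC41, month=Oct: 768 + 118 = 886.

886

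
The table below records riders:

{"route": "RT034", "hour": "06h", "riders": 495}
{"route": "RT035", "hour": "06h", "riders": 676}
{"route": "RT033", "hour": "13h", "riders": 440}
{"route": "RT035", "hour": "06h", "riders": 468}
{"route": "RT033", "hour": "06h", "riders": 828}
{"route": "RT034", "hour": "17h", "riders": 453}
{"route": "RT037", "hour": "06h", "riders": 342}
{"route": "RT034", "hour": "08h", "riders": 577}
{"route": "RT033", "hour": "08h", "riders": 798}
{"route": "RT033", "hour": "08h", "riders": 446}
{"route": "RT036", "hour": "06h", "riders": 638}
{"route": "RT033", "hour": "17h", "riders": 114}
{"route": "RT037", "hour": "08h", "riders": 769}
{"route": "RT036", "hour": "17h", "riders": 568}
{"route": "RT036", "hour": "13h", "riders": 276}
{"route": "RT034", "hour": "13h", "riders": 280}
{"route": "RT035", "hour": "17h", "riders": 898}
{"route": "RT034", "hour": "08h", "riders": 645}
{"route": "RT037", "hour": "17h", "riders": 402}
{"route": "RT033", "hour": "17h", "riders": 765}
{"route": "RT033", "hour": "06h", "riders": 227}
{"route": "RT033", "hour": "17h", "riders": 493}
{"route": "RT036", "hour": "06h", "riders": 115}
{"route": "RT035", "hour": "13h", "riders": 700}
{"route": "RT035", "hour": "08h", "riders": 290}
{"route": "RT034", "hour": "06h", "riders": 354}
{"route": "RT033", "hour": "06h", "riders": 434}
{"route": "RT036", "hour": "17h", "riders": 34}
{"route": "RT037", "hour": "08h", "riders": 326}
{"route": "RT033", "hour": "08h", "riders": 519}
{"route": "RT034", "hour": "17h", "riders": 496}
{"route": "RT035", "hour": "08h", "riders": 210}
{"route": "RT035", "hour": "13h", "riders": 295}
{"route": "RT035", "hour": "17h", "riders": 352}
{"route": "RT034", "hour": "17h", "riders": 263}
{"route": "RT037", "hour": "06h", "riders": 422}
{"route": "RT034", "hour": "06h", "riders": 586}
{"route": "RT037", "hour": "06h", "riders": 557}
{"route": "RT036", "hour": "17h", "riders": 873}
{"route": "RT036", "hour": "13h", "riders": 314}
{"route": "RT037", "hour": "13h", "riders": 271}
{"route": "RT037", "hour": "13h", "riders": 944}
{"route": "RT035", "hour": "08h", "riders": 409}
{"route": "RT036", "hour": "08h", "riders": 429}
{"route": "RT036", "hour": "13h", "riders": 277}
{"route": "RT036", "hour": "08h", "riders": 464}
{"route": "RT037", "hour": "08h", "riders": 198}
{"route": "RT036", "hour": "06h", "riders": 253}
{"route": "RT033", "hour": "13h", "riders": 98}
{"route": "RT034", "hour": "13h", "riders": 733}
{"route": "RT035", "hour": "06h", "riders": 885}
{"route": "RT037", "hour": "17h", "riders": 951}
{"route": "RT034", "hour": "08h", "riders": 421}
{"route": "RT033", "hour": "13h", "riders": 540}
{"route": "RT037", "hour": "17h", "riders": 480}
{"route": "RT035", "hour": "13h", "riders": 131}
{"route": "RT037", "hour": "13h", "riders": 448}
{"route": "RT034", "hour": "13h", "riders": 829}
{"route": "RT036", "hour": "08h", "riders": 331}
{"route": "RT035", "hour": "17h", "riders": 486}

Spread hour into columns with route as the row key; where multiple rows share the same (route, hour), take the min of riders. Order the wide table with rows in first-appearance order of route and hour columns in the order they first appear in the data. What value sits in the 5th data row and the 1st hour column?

115

With rows in first-appearance order of route, row 5 is route=RT036. hour columns in first-appearance order: 06h, 13h, 17h, 08h; column 1 is 06h.
Long rows with route=RT036, hour=06h: min(638, 115, 253) = 115.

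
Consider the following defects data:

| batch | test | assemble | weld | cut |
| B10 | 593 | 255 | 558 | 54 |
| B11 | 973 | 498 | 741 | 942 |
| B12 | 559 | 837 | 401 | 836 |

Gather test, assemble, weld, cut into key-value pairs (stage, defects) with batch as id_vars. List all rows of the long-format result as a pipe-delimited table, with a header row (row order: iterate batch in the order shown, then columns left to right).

Each (batch, column) pair becomes one row: 3 × 4 = 12 rows.
For example, (B10, test) → defects=593.

| batch | stage | defects |
| B10 | test | 593 |
| B10 | assemble | 255 |
| B10 | weld | 558 |
| B10 | cut | 54 |
| B11 | test | 973 |
| B11 | assemble | 498 |
| B11 | weld | 741 |
| B11 | cut | 942 |
| B12 | test | 559 |
| B12 | assemble | 837 |
| B12 | weld | 401 |
| B12 | cut | 836 |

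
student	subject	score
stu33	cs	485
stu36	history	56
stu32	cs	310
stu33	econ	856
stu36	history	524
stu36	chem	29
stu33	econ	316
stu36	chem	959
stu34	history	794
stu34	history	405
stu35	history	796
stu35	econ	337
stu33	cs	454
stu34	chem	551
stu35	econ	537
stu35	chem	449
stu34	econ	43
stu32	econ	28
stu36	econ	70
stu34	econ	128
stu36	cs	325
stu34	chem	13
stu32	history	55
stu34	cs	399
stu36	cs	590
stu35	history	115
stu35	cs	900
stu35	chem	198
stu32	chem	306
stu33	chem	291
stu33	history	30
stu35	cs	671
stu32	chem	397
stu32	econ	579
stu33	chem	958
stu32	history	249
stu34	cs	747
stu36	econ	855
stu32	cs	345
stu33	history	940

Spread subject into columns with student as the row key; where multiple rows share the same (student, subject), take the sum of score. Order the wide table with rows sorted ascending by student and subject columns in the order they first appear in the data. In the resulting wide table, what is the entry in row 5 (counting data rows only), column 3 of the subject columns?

925

With rows sorted ascending by student, row 5 is student=stu36. subject columns in first-appearance order: cs, history, econ, chem; column 3 is econ.
Long rows with student=stu36, subject=econ: 70 + 855 = 925.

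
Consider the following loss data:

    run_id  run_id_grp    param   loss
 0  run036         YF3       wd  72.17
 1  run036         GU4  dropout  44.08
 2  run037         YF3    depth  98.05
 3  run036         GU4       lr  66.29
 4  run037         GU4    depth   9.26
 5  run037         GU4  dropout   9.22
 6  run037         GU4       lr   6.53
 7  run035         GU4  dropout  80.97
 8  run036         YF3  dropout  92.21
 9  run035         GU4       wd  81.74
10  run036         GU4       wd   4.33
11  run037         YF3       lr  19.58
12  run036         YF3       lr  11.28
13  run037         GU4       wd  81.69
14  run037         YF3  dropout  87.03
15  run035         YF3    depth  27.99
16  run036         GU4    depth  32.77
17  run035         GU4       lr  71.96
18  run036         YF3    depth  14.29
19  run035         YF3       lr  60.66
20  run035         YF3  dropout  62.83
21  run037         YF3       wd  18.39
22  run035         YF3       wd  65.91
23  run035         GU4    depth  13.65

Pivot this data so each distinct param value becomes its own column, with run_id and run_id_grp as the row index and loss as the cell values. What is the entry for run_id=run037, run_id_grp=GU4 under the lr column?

6.53

Wide layout: rows indexed by run_id and run_id_grp, columns are the 4 distinct param values (wd, dropout, depth, lr).
Cell (run_id=run037, run_id_grp=GU4, param=lr) draws from the long row where run_id=run037, run_id_grp=GU4 and param=lr, which has loss=6.53.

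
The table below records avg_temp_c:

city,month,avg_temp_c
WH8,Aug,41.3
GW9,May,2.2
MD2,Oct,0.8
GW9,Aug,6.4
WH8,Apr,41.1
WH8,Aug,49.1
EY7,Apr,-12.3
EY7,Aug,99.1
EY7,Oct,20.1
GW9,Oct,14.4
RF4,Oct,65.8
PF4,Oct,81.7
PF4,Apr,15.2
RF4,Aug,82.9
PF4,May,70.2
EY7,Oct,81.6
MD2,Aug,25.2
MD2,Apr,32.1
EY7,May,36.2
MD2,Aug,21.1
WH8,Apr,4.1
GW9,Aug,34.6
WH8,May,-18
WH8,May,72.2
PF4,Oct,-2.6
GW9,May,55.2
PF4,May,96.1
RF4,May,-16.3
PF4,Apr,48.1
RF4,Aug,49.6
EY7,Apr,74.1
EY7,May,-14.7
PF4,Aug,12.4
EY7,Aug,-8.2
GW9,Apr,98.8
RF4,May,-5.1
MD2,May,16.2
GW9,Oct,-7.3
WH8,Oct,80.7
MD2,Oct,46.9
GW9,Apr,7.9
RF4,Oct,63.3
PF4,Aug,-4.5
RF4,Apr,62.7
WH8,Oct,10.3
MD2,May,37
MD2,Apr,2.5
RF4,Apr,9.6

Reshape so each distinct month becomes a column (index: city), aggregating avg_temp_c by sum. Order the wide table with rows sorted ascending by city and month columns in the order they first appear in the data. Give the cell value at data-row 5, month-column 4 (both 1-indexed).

With rows sorted ascending by city, row 5 is city=RF4. month columns in first-appearance order: Aug, May, Oct, Apr; column 4 is Apr.
Long rows with city=RF4, month=Apr: 62.7 + 9.6 = 72.3.

72.3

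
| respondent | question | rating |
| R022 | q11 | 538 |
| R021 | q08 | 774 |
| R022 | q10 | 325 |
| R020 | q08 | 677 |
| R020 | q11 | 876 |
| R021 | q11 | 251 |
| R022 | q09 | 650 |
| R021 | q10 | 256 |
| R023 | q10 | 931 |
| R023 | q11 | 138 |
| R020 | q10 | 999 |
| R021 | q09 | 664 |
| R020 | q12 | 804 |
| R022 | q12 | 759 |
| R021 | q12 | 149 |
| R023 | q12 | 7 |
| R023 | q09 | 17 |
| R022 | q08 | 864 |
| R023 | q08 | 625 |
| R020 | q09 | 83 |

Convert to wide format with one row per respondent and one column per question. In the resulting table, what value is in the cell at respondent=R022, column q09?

Wide layout: rows indexed by respondent, columns are the 5 distinct question values (q11, q08, q10, q09, q12).
Cell (respondent=R022, question=q09) draws from the long row where respondent=R022 and question=q09, which has rating=650.

650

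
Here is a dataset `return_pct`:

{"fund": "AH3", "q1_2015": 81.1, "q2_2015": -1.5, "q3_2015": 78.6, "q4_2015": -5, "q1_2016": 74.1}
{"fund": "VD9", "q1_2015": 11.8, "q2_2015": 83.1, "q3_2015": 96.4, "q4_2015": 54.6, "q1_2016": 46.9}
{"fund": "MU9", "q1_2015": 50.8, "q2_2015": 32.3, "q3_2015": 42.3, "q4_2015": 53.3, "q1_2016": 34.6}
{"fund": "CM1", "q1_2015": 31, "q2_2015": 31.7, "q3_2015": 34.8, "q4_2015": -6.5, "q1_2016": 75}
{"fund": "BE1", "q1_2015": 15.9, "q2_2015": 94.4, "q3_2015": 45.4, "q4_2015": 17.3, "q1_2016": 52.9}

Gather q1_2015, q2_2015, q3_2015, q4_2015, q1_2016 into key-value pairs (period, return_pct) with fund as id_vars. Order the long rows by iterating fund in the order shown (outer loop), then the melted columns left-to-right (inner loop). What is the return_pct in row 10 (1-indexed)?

46.9

25 rows total (5 × 5). Row 10: index ⌊(10-1)/5⌋ = 1 into fund → VD9; (10-1) mod 5 = 4 into the melted columns → q1_2016.
So row 10 is (VD9, q1_2016, 46.9); return_pct = 46.9.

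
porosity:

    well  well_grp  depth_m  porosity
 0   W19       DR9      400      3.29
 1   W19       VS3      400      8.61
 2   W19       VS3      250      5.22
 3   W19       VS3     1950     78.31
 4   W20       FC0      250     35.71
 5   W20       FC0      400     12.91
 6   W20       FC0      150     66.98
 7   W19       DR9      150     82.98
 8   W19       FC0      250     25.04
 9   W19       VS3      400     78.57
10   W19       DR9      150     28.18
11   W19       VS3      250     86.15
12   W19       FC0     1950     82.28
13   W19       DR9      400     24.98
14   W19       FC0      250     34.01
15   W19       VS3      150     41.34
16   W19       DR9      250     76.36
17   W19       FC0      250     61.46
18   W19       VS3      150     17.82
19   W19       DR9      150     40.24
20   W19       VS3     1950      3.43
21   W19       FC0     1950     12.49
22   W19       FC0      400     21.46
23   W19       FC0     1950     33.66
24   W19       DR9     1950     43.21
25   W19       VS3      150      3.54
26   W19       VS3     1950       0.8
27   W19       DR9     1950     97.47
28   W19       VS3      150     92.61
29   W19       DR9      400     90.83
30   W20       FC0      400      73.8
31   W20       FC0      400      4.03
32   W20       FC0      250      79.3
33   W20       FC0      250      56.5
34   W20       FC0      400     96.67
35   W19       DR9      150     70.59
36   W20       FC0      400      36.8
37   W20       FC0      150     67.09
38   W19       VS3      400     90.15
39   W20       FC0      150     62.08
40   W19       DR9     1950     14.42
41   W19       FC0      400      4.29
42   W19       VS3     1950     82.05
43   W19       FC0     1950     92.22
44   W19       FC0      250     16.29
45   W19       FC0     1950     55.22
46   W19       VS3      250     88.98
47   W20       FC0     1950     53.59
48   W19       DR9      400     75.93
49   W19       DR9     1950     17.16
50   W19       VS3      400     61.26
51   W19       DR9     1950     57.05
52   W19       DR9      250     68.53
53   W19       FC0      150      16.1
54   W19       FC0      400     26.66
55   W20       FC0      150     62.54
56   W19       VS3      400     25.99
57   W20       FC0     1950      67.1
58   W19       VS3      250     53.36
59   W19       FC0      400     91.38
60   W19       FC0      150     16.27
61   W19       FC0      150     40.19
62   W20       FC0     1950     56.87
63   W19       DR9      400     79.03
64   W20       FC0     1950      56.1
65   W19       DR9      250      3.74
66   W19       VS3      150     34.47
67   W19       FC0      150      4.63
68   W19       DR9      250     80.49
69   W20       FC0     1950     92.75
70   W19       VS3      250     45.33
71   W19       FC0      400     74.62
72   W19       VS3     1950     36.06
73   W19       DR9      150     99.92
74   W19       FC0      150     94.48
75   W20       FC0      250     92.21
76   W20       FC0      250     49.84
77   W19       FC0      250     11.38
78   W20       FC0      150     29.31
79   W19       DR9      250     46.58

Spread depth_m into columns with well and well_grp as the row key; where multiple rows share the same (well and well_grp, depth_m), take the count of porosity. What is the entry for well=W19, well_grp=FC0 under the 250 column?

5

Rows with well=W19, well_grp=FC0 and depth_m=250: porosity values are 25.04, 34.01, 61.46, 16.29, 11.38.
5 rows match — count = 5.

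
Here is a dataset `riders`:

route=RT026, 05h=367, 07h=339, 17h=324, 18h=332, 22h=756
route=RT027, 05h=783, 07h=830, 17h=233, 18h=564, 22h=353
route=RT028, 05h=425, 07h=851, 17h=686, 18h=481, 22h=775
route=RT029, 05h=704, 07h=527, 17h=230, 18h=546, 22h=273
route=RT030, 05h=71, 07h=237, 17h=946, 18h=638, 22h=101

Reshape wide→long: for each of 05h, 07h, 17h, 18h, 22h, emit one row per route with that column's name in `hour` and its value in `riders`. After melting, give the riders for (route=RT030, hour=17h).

946

Unpivoting turns each (route, wide-column) pair into one long row.
The wide cell at row RT030, column 17h holds 946, so the long row (RT030, 17h) has riders=946.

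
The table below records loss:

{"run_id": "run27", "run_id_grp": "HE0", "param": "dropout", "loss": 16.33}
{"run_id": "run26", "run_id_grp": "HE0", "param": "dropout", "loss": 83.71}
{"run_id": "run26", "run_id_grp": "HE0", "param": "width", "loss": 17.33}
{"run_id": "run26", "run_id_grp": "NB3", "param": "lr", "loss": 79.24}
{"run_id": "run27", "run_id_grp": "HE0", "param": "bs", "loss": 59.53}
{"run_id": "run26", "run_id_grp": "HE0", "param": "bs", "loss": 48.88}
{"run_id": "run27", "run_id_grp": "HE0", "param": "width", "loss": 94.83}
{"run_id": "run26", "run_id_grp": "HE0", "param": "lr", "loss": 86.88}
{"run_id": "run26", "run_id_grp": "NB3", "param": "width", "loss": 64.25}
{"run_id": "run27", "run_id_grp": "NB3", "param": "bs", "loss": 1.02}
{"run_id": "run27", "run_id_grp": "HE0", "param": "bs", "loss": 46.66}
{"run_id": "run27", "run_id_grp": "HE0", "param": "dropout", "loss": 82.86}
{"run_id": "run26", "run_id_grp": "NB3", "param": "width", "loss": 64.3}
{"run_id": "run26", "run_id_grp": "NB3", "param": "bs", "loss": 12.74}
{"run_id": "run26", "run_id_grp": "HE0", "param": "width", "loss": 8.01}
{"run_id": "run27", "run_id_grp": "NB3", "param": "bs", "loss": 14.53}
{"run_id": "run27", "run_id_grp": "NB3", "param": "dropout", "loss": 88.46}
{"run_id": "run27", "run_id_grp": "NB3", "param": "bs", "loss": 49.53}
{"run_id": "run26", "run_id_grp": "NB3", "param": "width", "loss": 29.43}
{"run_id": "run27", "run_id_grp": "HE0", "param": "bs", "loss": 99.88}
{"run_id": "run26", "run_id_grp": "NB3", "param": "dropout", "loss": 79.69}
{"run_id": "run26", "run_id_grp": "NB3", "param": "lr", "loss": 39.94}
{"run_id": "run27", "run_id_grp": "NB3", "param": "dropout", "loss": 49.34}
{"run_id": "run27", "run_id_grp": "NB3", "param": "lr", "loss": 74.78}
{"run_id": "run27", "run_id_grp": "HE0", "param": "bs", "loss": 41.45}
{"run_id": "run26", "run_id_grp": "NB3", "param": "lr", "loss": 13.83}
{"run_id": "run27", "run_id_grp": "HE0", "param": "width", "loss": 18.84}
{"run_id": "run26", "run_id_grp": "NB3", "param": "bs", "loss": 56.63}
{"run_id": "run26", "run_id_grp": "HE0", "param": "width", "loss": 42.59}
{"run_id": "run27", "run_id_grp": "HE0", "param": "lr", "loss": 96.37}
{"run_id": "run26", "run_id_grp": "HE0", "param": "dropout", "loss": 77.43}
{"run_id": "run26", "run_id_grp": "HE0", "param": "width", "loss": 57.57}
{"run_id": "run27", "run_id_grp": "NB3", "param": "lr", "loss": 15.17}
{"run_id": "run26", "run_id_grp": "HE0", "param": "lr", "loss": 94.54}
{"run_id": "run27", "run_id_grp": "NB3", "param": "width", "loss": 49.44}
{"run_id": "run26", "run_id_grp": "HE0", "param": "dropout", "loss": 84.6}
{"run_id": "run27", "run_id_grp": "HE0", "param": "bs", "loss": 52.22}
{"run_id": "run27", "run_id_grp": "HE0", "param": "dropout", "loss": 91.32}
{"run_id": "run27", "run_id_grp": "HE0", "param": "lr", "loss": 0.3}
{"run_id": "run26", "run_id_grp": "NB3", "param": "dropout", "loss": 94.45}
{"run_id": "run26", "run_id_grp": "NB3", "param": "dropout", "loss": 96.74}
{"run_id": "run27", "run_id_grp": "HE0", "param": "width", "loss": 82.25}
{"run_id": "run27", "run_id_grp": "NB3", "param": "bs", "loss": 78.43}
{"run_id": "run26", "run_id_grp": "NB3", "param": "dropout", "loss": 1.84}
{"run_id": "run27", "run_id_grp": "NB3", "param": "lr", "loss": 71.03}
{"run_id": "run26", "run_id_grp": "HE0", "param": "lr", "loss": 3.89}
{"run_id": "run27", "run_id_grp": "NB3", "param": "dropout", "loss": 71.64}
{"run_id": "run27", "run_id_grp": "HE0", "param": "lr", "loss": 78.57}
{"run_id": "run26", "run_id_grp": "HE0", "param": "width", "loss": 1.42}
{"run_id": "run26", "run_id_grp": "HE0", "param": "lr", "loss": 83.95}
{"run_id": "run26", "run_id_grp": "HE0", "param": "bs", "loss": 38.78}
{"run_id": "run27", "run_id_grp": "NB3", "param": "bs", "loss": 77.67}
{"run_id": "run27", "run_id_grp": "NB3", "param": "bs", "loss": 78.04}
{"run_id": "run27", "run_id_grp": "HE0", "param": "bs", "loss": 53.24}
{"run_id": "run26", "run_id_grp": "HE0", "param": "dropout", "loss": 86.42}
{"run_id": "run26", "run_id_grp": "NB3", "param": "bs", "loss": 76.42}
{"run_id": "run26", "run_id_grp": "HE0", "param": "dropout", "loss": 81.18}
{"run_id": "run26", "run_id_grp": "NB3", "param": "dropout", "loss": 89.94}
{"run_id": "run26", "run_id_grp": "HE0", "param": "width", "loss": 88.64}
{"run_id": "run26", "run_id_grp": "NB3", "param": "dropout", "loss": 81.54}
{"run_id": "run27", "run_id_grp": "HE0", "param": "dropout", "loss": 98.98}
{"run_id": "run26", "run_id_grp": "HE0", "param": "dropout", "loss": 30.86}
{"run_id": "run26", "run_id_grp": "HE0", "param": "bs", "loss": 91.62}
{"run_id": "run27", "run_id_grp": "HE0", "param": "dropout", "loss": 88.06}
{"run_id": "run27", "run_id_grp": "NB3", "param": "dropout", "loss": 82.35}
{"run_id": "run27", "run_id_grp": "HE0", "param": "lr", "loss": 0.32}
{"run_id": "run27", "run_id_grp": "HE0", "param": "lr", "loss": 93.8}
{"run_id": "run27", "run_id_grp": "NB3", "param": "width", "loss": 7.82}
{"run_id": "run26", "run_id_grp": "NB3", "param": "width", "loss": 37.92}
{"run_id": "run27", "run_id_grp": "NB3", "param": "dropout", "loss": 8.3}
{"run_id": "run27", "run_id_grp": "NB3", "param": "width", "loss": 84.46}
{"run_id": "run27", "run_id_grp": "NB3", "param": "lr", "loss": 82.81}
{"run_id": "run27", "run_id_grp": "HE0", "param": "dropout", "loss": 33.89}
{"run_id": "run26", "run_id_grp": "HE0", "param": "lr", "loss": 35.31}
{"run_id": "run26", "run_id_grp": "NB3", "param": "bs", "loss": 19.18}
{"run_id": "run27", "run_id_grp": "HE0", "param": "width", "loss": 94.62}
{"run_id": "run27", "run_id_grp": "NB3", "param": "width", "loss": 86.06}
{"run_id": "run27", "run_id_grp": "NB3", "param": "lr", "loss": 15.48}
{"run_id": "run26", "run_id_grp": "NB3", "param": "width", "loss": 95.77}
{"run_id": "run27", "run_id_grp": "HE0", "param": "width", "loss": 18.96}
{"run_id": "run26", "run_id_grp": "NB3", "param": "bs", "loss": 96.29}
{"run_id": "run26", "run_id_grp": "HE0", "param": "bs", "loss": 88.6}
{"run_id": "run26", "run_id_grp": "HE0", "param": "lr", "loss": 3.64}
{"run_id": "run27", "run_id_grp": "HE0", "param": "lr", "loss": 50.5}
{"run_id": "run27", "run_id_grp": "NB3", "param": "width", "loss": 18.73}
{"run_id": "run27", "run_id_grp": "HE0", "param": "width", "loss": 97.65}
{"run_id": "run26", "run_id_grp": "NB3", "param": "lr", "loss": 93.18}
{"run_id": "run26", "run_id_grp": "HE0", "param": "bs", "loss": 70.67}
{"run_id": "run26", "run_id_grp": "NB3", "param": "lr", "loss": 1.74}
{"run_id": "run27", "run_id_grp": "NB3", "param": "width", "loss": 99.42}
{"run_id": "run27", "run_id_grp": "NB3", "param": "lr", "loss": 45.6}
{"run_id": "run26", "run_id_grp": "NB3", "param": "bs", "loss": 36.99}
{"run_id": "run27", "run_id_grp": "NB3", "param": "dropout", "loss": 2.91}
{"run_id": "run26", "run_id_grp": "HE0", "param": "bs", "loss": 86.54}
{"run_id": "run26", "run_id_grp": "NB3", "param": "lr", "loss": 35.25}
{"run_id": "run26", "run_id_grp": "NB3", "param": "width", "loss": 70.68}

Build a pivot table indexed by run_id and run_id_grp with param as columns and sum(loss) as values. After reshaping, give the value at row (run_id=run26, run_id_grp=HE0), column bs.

425.09

Rows with run_id=run26, run_id_grp=HE0 and param=bs: loss values are 48.88, 38.78, 91.62, 88.6, 70.67, 86.54.
48.88 + 38.78 + 91.62 + 88.6 + 70.67 + 86.54 = 425.09.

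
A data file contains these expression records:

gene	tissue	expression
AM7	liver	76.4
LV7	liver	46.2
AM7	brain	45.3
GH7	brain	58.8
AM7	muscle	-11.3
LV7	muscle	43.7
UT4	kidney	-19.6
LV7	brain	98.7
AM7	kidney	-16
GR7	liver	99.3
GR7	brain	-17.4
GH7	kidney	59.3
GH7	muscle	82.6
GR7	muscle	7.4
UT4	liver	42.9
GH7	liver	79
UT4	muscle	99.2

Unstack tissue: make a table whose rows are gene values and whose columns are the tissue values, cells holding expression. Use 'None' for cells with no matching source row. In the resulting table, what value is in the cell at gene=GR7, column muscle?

The long row with gene=GR7, tissue=muscle has expression=7.4.

7.4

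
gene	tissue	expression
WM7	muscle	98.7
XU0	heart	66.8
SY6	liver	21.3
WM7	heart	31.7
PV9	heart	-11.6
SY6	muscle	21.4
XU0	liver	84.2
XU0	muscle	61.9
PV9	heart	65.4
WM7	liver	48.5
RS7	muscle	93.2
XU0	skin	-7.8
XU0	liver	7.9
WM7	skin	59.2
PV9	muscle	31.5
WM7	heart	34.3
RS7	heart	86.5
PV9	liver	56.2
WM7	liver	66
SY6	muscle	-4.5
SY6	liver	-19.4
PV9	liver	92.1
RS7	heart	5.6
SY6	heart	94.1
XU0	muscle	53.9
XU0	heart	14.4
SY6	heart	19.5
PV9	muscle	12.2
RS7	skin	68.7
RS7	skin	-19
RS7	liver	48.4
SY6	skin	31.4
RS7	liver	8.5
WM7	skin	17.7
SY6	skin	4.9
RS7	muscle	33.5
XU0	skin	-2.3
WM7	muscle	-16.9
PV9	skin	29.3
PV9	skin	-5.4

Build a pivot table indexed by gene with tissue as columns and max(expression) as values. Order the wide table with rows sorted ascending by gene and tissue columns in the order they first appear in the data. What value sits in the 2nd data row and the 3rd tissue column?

With rows sorted ascending by gene, row 2 is gene=RS7. tissue columns in first-appearance order: muscle, heart, liver, skin; column 3 is liver.
Long rows with gene=RS7, tissue=liver: max(48.4, 8.5) = 48.4.

48.4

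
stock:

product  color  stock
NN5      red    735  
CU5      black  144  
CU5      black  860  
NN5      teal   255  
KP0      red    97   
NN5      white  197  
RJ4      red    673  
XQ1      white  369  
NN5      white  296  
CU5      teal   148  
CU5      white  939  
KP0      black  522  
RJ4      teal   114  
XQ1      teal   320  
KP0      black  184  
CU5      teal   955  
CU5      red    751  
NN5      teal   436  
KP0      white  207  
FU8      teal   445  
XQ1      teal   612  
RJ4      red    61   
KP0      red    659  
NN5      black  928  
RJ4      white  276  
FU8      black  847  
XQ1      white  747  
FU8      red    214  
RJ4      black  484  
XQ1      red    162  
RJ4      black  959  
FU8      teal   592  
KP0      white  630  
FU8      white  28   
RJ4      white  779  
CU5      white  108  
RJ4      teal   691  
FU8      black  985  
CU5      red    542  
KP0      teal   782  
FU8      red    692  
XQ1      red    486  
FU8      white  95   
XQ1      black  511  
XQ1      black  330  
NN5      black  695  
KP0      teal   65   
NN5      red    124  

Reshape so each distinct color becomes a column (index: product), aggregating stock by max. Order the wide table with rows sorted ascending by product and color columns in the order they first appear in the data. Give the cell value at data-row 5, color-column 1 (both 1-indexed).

673

With rows sorted ascending by product, row 5 is product=RJ4. color columns in first-appearance order: red, black, teal, white; column 1 is red.
Long rows with product=RJ4, color=red: max(673, 61) = 673.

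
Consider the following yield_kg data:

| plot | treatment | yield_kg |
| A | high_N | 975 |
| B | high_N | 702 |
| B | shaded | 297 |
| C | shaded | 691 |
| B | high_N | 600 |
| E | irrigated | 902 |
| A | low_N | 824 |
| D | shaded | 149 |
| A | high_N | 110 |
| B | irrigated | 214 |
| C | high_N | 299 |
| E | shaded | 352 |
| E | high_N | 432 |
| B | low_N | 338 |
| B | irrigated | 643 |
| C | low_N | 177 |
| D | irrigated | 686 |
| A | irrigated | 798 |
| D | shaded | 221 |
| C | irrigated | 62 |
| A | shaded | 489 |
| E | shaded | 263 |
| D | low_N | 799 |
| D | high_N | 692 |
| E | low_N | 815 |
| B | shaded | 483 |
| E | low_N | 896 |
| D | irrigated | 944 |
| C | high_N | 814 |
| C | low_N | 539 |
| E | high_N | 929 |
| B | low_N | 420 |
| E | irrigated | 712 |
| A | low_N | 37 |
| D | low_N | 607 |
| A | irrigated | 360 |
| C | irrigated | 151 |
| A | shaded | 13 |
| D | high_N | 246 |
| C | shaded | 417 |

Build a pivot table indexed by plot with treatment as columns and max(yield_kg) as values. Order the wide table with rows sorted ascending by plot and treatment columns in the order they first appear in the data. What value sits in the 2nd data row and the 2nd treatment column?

483

With rows sorted ascending by plot, row 2 is plot=B. treatment columns in first-appearance order: high_N, shaded, irrigated, low_N; column 2 is shaded.
Long rows with plot=B, treatment=shaded: max(297, 483) = 483.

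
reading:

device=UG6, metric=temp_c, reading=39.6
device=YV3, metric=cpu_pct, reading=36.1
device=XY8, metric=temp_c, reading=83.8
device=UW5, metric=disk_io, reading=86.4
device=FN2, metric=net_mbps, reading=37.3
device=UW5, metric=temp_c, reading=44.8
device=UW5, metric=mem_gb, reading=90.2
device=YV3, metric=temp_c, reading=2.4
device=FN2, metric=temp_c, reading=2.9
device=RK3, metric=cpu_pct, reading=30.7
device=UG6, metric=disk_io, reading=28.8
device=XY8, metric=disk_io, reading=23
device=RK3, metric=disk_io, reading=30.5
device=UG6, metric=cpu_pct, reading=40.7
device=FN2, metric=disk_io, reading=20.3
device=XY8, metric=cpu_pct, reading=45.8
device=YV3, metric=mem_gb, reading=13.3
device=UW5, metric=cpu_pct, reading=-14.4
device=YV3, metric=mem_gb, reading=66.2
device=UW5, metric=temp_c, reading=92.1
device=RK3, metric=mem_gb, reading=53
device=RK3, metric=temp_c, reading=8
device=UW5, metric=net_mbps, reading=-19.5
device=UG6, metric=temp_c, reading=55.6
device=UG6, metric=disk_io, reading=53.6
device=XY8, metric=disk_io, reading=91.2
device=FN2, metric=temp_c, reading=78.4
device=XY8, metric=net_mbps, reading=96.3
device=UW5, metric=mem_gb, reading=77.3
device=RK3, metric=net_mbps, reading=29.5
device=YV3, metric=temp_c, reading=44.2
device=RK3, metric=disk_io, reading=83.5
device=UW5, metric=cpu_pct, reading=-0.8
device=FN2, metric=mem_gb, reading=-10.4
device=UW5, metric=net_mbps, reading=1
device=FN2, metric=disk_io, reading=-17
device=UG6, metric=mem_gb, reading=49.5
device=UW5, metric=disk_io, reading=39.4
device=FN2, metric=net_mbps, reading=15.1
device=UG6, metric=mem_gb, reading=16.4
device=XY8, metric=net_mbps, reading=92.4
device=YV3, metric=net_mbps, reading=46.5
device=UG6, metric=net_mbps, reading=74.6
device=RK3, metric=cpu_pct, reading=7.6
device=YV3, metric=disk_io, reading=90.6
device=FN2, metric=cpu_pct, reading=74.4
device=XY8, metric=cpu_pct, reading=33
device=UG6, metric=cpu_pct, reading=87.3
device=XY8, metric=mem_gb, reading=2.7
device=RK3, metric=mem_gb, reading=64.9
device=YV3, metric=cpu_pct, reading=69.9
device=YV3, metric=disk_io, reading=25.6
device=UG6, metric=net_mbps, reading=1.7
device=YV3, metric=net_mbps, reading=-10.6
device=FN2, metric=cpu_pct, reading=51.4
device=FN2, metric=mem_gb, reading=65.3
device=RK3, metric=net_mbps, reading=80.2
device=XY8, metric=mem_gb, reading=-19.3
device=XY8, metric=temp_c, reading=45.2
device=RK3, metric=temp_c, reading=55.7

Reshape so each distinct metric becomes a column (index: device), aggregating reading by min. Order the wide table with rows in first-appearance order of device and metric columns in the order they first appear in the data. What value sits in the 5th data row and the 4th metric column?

15.1

With rows in first-appearance order of device, row 5 is device=FN2. metric columns in first-appearance order: temp_c, cpu_pct, disk_io, net_mbps, mem_gb; column 4 is net_mbps.
Long rows with device=FN2, metric=net_mbps: min(37.3, 15.1) = 15.1.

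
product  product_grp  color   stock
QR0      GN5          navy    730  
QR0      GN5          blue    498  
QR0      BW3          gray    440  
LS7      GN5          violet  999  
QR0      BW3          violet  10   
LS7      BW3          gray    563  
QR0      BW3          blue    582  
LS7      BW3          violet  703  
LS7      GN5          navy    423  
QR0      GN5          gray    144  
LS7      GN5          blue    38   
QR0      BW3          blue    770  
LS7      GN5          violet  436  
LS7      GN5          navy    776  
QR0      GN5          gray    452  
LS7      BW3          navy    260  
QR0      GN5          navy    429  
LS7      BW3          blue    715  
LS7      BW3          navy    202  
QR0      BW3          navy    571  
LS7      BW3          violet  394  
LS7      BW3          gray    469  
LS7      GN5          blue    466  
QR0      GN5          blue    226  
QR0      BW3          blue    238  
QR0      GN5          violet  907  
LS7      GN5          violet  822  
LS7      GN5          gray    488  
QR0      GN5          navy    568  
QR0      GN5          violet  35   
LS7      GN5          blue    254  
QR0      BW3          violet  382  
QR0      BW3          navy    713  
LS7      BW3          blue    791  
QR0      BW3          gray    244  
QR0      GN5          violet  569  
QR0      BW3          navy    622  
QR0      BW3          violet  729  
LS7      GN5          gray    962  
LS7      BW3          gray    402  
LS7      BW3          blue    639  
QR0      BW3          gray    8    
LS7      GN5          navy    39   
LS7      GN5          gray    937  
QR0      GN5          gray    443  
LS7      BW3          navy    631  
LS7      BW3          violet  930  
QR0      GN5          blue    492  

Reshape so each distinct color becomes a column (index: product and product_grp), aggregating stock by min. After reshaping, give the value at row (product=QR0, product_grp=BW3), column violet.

Rows with product=QR0, product_grp=BW3 and color=violet: stock values are 10, 382, 729.
min(10, 382, 729) = 10.

10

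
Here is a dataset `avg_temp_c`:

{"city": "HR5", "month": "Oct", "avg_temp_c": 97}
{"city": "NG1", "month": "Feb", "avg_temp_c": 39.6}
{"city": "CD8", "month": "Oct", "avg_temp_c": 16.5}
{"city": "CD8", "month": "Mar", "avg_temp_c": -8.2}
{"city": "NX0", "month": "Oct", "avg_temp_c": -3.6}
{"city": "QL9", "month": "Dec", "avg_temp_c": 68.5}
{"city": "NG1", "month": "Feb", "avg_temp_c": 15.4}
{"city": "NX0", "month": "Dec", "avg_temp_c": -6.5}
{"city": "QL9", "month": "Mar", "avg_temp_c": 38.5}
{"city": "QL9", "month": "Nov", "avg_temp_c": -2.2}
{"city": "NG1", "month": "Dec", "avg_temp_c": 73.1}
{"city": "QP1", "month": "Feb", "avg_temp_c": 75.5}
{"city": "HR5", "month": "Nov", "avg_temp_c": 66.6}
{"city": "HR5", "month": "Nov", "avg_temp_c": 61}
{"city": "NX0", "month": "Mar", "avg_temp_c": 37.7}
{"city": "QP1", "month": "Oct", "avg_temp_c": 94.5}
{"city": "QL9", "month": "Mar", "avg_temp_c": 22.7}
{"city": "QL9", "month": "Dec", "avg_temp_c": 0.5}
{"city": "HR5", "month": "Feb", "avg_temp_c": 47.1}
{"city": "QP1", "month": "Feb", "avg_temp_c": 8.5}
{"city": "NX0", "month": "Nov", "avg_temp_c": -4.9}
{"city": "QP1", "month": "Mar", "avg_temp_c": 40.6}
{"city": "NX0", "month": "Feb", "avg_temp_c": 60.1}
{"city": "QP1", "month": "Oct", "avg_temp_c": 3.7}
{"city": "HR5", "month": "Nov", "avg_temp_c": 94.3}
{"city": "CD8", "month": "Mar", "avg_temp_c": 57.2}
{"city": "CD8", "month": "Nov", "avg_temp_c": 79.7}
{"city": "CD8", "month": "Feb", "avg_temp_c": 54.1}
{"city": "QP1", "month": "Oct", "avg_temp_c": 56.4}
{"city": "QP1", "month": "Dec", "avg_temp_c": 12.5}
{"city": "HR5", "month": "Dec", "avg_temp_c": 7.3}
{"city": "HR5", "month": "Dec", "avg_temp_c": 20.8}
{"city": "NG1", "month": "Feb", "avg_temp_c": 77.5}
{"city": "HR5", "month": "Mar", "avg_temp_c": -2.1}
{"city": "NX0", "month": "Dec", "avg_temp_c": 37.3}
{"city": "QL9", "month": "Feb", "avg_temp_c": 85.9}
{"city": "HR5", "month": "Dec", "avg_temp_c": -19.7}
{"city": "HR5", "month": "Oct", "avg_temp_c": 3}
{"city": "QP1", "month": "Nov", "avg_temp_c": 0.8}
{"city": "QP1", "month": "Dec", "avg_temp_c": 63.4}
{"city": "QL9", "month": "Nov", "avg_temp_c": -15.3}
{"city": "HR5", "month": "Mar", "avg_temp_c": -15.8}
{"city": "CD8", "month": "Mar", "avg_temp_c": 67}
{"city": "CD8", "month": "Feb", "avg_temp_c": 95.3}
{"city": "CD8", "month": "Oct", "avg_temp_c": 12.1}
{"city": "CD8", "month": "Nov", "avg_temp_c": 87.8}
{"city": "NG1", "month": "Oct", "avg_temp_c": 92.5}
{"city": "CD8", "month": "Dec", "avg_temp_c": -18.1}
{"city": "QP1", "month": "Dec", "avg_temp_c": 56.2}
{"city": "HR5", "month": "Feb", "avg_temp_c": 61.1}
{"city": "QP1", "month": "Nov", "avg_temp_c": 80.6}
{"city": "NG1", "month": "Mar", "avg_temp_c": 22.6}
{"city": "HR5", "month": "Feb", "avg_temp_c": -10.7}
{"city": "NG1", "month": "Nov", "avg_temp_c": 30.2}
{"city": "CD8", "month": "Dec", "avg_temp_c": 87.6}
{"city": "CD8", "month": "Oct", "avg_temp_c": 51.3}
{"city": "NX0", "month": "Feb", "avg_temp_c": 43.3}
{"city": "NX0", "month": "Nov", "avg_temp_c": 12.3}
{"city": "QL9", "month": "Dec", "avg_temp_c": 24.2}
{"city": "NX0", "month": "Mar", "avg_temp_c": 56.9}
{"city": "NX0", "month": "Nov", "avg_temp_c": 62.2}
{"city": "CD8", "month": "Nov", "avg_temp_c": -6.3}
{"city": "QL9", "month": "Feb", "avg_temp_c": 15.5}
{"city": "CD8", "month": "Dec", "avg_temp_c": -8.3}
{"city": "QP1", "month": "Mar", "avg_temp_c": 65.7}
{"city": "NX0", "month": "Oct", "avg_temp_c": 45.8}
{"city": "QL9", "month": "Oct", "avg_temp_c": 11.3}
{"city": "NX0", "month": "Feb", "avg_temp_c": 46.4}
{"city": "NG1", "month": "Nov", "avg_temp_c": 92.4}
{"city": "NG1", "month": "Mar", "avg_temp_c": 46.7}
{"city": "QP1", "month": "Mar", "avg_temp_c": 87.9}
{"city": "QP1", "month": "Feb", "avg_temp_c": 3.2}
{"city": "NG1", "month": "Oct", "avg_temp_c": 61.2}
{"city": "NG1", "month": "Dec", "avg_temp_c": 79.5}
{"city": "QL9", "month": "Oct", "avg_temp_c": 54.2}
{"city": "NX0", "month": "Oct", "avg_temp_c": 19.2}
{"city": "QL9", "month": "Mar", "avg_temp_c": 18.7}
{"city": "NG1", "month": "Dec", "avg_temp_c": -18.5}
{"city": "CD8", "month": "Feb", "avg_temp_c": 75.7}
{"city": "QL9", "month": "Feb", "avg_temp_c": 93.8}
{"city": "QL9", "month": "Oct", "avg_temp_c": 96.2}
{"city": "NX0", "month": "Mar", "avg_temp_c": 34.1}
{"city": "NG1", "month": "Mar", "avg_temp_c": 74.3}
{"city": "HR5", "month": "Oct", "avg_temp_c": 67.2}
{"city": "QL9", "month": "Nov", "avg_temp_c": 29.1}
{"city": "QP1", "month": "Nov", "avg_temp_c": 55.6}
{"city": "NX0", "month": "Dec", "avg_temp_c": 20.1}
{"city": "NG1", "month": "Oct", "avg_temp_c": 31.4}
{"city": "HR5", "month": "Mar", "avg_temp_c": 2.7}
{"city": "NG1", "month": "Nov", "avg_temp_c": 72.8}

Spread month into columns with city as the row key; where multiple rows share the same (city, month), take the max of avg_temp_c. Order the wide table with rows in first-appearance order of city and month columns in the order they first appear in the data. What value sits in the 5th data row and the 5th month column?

With rows in first-appearance order of city, row 5 is city=QL9. month columns in first-appearance order: Oct, Feb, Mar, Dec, Nov; column 5 is Nov.
Long rows with city=QL9, month=Nov: max(-2.2, -15.3, 29.1) = 29.1.

29.1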